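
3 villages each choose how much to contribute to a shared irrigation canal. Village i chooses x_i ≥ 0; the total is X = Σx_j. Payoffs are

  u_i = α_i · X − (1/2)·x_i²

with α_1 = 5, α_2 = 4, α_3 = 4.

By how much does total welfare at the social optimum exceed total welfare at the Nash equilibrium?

113

Village i's FOC: ∂u_i/∂x_i = α_i − x_i = 0, so x_i* = α_i.
NE contributions = (5, 4, 4); X = 13.
W^NE = (Σα)·X − ½Σα_i² = 13² − ½·57 = 140.5.
Planner sets x_i = Σα_j = 13 for every i, so X^SO = 3·13 = 39.
W^SO = (Σα)·X^SO − ½·3·(Σα)² = (3/2)·13² = 253.5.
Deadweight loss = W^SO − W^NE = 113.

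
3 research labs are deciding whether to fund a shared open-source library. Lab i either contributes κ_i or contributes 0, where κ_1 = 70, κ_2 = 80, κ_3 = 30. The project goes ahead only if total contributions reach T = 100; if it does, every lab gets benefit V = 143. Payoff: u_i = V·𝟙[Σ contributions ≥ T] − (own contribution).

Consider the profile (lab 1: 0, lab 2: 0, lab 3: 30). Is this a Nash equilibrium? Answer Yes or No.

No

Total = 30 < 100: not provided.
Lab 1 (pledges 0, payoff 0): pledging 70 → total 100, payoff 73. Profitable deviation.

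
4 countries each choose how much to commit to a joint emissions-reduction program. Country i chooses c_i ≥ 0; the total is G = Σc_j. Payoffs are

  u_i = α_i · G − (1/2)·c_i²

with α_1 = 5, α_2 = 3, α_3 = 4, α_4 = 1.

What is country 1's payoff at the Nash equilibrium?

52.5

Country i's FOC: ∂u_i/∂c_i = α_i − c_i = 0, so c_i* = α_i.
NE contributions = (5, 3, 4, 1); G = 13.
u_1 = α_1·G − ½·(c_1)² = 5·13 − ½·5² = 52.5.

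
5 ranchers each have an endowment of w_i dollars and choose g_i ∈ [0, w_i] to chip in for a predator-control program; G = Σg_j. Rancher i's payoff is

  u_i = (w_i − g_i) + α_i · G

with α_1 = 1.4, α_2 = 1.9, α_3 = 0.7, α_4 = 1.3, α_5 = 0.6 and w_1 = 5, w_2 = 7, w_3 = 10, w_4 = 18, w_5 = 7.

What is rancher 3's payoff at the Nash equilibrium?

31

∂u_i/∂g_i = α_i − 1, so rancher i contributes w_i if α_i > 1, else 0.
α_i > 1 for i ∈ {1, 2, 4}; NE contributions (5, 7, 0, 18, 0), G = 30.
u_3 = (10 − 0) + 0.7·30 = 31.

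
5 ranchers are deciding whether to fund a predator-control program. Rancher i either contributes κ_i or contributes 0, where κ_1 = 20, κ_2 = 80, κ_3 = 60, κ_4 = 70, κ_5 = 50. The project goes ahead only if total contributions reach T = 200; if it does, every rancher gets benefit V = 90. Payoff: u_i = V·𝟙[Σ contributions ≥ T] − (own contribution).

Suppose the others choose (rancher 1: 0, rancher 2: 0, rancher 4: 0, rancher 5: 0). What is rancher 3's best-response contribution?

Others' total = 0. Even contributing 60 gives 60 < 200: no benefit either way.
Best response: 0.

0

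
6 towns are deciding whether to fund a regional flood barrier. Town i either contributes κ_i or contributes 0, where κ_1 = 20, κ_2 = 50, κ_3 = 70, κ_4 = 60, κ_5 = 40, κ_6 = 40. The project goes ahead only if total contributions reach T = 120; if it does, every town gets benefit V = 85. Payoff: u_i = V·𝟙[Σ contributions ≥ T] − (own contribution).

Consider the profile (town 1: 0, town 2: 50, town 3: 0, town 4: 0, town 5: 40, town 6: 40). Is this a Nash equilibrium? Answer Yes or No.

Yes

Total = 130 ≥ 120: provided.
Town 1 (pledges 0, payoff 85): pledging 20 → total 150, payoff 65. No gain.
Town 2 (pledges 50, payoff 35): dropping to 0 → total 80, payoff 0. No gain.
Town 3 (pledges 0, payoff 85): pledging 70 → total 200, payoff 15. No gain.
Town 4 (pledges 0, payoff 85): pledging 60 → total 190, payoff 25. No gain.
Town 5 (pledges 40, payoff 45): dropping to 0 → total 90, payoff 0. No gain.
Town 6 (pledges 40, payoff 45): dropping to 0 → total 90, payoff 0. No gain.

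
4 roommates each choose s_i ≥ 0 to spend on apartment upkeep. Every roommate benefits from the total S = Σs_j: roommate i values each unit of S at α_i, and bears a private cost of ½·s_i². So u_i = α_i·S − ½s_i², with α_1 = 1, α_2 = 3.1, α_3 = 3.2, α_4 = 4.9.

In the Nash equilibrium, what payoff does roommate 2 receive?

Roommate i's FOC: ∂u_i/∂s_i = α_i − s_i = 0, so s_i* = α_i.
NE contributions = (1, 3.1, 3.2, 4.9); S = 12.2.
u_2 = α_2·S − ½·(s_2)² = 3.1·12.2 − ½·3.1² = 33.015.

33.015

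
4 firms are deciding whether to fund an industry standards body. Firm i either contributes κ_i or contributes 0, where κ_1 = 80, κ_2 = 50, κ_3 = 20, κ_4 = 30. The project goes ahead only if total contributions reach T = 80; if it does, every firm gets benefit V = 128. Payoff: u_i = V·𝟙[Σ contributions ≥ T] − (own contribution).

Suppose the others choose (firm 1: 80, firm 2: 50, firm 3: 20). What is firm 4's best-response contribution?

0

Others' total = 150 ≥ 80; contributing adds cost 30 for no extra benefit.
Best response: 0.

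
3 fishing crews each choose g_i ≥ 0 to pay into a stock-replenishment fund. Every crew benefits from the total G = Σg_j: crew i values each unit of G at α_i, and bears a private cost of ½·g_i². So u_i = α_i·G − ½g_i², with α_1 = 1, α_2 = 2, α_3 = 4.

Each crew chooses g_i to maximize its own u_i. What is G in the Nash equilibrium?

7

Crew i's FOC: ∂u_i/∂g_i = α_i − g_i = 0, so g_i* = α_i.
NE contributions = (1, 2, 4); G = 7.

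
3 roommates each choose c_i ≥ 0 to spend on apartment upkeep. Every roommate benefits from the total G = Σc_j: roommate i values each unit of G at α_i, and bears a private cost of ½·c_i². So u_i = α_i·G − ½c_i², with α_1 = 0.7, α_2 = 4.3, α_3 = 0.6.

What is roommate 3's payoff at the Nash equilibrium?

Roommate i's FOC: ∂u_i/∂c_i = α_i − c_i = 0, so c_i* = α_i.
NE contributions = (0.7, 4.3, 0.6); G = 5.6.
u_3 = α_3·G − ½·(c_3)² = 0.6·5.6 − ½·0.6² = 3.18.

3.18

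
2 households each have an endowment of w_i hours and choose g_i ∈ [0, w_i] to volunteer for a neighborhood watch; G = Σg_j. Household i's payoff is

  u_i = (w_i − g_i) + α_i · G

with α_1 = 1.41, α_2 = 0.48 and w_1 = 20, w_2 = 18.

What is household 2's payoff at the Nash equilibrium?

27.6

∂u_i/∂g_i = α_i − 1, so household i contributes w_i if α_i > 1, else 0.
α_i > 1 for i ∈ {1}; NE contributions (20, 0), G = 20.
u_2 = (18 − 0) + 0.48·20 = 27.6.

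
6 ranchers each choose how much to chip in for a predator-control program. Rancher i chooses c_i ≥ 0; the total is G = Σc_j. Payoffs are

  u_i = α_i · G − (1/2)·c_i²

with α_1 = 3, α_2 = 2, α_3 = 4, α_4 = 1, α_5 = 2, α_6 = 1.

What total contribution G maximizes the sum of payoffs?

78

Planner FOC: ∂(Σu_j)/∂c_i = (Σα_j) − c_i = 0, so c_i^SO = Σα_j = 13 for every i; G^SO = 78.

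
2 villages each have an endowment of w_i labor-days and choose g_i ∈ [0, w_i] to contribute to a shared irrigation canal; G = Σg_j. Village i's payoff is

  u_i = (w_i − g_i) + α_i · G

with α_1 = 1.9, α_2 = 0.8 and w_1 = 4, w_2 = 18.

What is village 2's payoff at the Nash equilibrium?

21.2

∂u_i/∂g_i = α_i − 1, so village i contributes w_i if α_i > 1, else 0.
α_i > 1 for i ∈ {1}; NE contributions (4, 0), G = 4.
u_2 = (18 − 0) + 0.8·4 = 21.2.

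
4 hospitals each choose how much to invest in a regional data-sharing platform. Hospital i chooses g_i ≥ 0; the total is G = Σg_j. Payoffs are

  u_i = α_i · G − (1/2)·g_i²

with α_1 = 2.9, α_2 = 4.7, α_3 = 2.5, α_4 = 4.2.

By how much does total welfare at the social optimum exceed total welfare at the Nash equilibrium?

Hospital i's FOC: ∂u_i/∂g_i = α_i − g_i = 0, so g_i* = α_i.
NE contributions = (2.9, 4.7, 2.5, 4.2); G = 14.3.
W^NE = (Σα)·G − ½Σα_i² = 14.3² − ½·54.39 = 177.295.
Planner sets g_i = Σα_j = 14.3 for every i, so G^SO = 4·14.3 = 57.2.
W^SO = (Σα)·G^SO − ½·4·(Σα)² = (4/2)·14.3² = 408.98.
Deadweight loss = W^SO − W^NE = 231.685.

231.685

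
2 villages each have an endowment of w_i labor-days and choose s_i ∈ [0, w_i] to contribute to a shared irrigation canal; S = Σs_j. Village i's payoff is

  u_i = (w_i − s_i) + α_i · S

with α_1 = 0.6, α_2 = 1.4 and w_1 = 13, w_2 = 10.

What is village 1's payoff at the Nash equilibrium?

∂u_i/∂s_i = α_i − 1, so village i contributes w_i if α_i > 1, else 0.
α_i > 1 for i ∈ {2}; NE contributions (0, 10), S = 10.
u_1 = (13 − 0) + 0.6·10 = 19.

19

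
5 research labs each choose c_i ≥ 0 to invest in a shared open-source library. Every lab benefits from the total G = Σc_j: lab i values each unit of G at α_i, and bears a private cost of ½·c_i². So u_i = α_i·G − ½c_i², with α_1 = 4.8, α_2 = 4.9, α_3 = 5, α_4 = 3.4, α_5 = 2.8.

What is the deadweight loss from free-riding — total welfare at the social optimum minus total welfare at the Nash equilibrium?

Lab i's FOC: ∂u_i/∂c_i = α_i − c_i = 0, so c_i* = α_i.
NE contributions = (4.8, 4.9, 5, 3.4, 2.8); G = 20.9.
W^NE = (Σα)·G − ½Σα_i² = 20.9² − ½·91.45 = 391.085.
Planner sets c_i = Σα_j = 20.9 for every i, so G^SO = 5·20.9 = 104.5.
W^SO = (Σα)·G^SO − ½·5·(Σα)² = (5/2)·20.9² = 1092.025.
Deadweight loss = W^SO − W^NE = 700.94.

700.94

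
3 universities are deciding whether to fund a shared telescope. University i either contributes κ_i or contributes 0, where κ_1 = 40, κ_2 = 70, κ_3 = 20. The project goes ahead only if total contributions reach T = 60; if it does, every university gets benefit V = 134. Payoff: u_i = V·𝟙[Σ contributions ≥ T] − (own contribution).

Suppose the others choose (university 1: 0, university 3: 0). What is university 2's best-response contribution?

70

Others' total = 0. Contributing 70 brings total to 70 ≥ 60: gain V − κ_2 = 64.
Best response: 70.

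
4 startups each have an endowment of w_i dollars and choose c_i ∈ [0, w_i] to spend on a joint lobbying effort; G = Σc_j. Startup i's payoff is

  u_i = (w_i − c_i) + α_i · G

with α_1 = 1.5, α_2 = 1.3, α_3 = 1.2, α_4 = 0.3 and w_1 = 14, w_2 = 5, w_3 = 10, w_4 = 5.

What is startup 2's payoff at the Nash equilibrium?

37.7

∂u_i/∂c_i = α_i − 1, so startup i contributes w_i if α_i > 1, else 0.
α_i > 1 for i ∈ {1, 2, 3}; NE contributions (14, 5, 10, 0), G = 29.
u_2 = (5 − 5) + 1.3·29 = 37.7.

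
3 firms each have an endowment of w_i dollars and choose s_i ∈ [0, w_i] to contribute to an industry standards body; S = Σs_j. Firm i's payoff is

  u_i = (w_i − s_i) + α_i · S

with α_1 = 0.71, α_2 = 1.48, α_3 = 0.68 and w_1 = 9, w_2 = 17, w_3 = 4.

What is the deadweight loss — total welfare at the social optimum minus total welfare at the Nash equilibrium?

24.31

∂u_i/∂s_i = α_i − 1, so firm i contributes w_i if α_i > 1, else 0.
α_i > 1 for i ∈ {2}; NE contributions (0, 17, 0), S = 17.
W^NE = Σw_i − S^NE + (Σα_i)·S^NE = 30 + 1.87·17 = 61.79.
Planner: ∂(Σu_j)/∂s_i = Σα_j − 1 = 1.87 > 0, so everyone contributes w_i; S^SO = 30, W^SO = 30 + 1.87·30 = 86.1.
Deadweight loss = 24.31.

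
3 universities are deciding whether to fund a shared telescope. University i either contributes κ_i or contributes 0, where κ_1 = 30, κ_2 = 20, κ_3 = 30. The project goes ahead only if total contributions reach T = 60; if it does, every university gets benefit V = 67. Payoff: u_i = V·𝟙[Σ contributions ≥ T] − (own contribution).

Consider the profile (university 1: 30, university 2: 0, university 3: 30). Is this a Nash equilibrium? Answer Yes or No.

Yes

Total = 60 ≥ 60: provided.
University 1 (pledges 30, payoff 37): dropping to 0 → total 30, payoff 0. No gain.
University 2 (pledges 0, payoff 67): pledging 20 → total 80, payoff 47. No gain.
University 3 (pledges 30, payoff 37): dropping to 0 → total 30, payoff 0. No gain.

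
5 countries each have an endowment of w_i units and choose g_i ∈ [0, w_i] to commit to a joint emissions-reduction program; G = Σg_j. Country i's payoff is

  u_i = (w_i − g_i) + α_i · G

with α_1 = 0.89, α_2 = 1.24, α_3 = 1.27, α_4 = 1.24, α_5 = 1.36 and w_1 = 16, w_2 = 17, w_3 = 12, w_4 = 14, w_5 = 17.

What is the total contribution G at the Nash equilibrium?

60

∂u_i/∂g_i = α_i − 1, so country i contributes w_i if α_i > 1, else 0.
α_i > 1 for i ∈ {2, 3, 4, 5}; NE contributions (0, 17, 12, 14, 17), G = 60.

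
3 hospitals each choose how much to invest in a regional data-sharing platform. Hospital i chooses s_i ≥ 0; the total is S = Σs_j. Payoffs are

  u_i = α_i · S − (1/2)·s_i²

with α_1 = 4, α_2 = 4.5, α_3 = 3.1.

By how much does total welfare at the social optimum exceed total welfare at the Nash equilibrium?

Hospital i's FOC: ∂u_i/∂s_i = α_i − s_i = 0, so s_i* = α_i.
NE contributions = (4, 4.5, 3.1); S = 11.6.
W^NE = (Σα)·S − ½Σα_i² = 11.6² − ½·45.86 = 111.63.
Planner sets s_i = Σα_j = 11.6 for every i, so S^SO = 3·11.6 = 34.8.
W^SO = (Σα)·S^SO − ½·3·(Σα)² = (3/2)·11.6² = 201.84.
Deadweight loss = W^SO − W^NE = 90.21.

90.21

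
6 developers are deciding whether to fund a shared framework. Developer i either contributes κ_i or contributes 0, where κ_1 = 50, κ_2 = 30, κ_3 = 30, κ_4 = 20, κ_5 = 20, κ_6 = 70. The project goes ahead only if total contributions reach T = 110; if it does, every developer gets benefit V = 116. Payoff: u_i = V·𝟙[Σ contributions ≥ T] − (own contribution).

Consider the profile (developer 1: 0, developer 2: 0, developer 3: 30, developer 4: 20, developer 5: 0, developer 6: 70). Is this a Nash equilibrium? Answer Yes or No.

Yes

Total = 120 ≥ 110: provided.
Developer 1 (pledges 0, payoff 116): pledging 50 → total 170, payoff 66. No gain.
Developer 2 (pledges 0, payoff 116): pledging 30 → total 150, payoff 86. No gain.
Developer 3 (pledges 30, payoff 86): dropping to 0 → total 90, payoff 0. No gain.
Developer 4 (pledges 20, payoff 96): dropping to 0 → total 100, payoff 0. No gain.
Developer 5 (pledges 0, payoff 116): pledging 20 → total 140, payoff 96. No gain.
Developer 6 (pledges 70, payoff 46): dropping to 0 → total 50, payoff 0. No gain.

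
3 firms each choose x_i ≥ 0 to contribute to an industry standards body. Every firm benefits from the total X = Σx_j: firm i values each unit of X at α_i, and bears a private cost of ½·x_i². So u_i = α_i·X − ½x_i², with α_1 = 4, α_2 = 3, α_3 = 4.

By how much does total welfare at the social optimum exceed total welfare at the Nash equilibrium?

81

Firm i's FOC: ∂u_i/∂x_i = α_i − x_i = 0, so x_i* = α_i.
NE contributions = (4, 3, 4); X = 11.
W^NE = (Σα)·X − ½Σα_i² = 11² − ½·41 = 100.5.
Planner sets x_i = Σα_j = 11 for every i, so X^SO = 3·11 = 33.
W^SO = (Σα)·X^SO − ½·3·(Σα)² = (3/2)·11² = 181.5.
Deadweight loss = W^SO − W^NE = 81.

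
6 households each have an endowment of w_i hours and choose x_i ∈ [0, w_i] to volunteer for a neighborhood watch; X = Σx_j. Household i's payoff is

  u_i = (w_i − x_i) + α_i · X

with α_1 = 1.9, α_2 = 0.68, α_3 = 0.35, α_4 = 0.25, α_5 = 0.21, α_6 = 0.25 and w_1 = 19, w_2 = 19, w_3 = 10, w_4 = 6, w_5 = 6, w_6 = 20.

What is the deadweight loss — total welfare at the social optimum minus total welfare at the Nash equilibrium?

161.04

∂u_i/∂x_i = α_i − 1, so household i contributes w_i if α_i > 1, else 0.
α_i > 1 for i ∈ {1}; NE contributions (19, 0, 0, 0, 0, 0), X = 19.
W^NE = Σw_i − X^NE + (Σα_i)·X^NE = 80 + 2.64·19 = 130.16.
Planner: ∂(Σu_j)/∂x_i = Σα_j − 1 = 2.64 > 0, so everyone contributes w_i; X^SO = 80, W^SO = 80 + 2.64·80 = 291.2.
Deadweight loss = 161.04.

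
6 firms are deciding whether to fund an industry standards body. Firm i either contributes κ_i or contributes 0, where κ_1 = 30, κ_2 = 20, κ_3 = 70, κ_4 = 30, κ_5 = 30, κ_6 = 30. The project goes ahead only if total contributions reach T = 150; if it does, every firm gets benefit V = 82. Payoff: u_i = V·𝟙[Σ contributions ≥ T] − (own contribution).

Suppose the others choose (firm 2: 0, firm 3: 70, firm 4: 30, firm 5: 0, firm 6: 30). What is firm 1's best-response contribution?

30

Others' total = 130. Contributing 30 brings total to 160 ≥ 150: gain V − κ_1 = 52.
Best response: 30.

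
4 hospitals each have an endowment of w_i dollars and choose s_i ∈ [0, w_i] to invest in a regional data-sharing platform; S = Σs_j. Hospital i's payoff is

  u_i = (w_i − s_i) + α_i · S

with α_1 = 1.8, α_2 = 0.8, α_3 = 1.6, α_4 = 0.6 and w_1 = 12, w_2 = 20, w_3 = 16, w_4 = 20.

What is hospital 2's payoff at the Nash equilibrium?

∂u_i/∂s_i = α_i − 1, so hospital i contributes w_i if α_i > 1, else 0.
α_i > 1 for i ∈ {1, 3}; NE contributions (12, 0, 16, 0), S = 28.
u_2 = (20 − 0) + 0.8·28 = 42.4.

42.4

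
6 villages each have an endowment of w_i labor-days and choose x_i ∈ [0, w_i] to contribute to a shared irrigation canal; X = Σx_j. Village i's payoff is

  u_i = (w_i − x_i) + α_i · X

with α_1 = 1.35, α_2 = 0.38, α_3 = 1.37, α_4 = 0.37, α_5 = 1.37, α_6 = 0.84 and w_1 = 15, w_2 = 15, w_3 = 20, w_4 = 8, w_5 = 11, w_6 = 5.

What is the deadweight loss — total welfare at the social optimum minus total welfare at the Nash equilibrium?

131.04

∂u_i/∂x_i = α_i − 1, so village i contributes w_i if α_i > 1, else 0.
α_i > 1 for i ∈ {1, 3, 5}; NE contributions (15, 0, 20, 0, 11, 0), X = 46.
W^NE = Σw_i − X^NE + (Σα_i)·X^NE = 74 + 4.68·46 = 289.28.
Planner: ∂(Σu_j)/∂x_i = Σα_j − 1 = 4.68 > 0, so everyone contributes w_i; X^SO = 74, W^SO = 74 + 4.68·74 = 420.32.
Deadweight loss = 131.04.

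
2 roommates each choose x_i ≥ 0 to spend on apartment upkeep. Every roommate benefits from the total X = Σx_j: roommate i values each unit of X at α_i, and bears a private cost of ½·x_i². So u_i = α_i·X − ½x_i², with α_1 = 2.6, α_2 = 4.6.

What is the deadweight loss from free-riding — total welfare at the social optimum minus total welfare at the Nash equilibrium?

Roommate i's FOC: ∂u_i/∂x_i = α_i − x_i = 0, so x_i* = α_i.
NE contributions = (2.6, 4.6); X = 7.2.
W^NE = (Σα)·X − ½Σα_i² = 7.2² − ½·27.92 = 37.88.
Planner sets x_i = Σα_j = 7.2 for every i, so X^SO = 2·7.2 = 14.4.
W^SO = (Σα)·X^SO − ½·2·(Σα)² = (2/2)·7.2² = 51.84.
Deadweight loss = W^SO − W^NE = 13.96.

13.96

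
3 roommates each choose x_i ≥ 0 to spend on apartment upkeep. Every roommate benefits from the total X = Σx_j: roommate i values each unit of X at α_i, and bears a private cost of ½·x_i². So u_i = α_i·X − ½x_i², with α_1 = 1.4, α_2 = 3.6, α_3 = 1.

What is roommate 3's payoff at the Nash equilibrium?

5.5

Roommate i's FOC: ∂u_i/∂x_i = α_i − x_i = 0, so x_i* = α_i.
NE contributions = (1.4, 3.6, 1); X = 6.
u_3 = α_3·X − ½·(x_3)² = 1·6 − ½·1² = 5.5.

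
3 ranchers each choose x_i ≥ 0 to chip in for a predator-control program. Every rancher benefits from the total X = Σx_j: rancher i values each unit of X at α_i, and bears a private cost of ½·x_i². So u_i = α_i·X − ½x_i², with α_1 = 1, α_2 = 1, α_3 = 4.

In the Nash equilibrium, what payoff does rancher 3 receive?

Rancher i's FOC: ∂u_i/∂x_i = α_i − x_i = 0, so x_i* = α_i.
NE contributions = (1, 1, 4); X = 6.
u_3 = α_3·X − ½·(x_3)² = 4·6 − ½·4² = 16.

16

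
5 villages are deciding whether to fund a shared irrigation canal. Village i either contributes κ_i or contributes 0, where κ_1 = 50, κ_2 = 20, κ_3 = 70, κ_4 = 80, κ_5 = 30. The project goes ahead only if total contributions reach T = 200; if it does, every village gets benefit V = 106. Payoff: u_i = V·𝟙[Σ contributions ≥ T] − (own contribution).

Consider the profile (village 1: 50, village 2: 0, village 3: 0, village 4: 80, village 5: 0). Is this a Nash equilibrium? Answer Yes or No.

Total = 130 < 200: not provided.
Village 1 (pledges 50, payoff -50): dropping to 0 → total 80, payoff 0. Profitable deviation.

No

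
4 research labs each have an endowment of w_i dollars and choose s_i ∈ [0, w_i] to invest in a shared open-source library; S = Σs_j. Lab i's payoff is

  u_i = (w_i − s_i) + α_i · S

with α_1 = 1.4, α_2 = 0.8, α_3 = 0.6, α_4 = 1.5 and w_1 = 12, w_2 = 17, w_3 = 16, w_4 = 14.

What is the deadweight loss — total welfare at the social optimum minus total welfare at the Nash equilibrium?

108.9

∂u_i/∂s_i = α_i − 1, so lab i contributes w_i if α_i > 1, else 0.
α_i > 1 for i ∈ {1, 4}; NE contributions (12, 0, 0, 14), S = 26.
W^NE = Σw_i − S^NE + (Σα_i)·S^NE = 59 + 3.3·26 = 144.8.
Planner: ∂(Σu_j)/∂s_i = Σα_j − 1 = 3.3 > 0, so everyone contributes w_i; S^SO = 59, W^SO = 59 + 3.3·59 = 253.7.
Deadweight loss = 108.9.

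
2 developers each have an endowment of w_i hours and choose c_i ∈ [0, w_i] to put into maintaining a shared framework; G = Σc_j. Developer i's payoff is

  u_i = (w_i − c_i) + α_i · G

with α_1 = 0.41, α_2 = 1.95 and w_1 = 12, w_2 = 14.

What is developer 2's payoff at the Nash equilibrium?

∂u_i/∂c_i = α_i − 1, so developer i contributes w_i if α_i > 1, else 0.
α_i > 1 for i ∈ {2}; NE contributions (0, 14), G = 14.
u_2 = (14 − 14) + 1.95·14 = 27.3.

27.3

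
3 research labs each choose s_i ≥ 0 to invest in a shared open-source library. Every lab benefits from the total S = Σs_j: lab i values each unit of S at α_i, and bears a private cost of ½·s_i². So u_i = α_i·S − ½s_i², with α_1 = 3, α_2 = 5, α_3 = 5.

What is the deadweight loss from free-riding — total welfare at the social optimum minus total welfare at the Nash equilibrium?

114

Lab i's FOC: ∂u_i/∂s_i = α_i − s_i = 0, so s_i* = α_i.
NE contributions = (3, 5, 5); S = 13.
W^NE = (Σα)·S − ½Σα_i² = 13² − ½·59 = 139.5.
Planner sets s_i = Σα_j = 13 for every i, so S^SO = 3·13 = 39.
W^SO = (Σα)·S^SO − ½·3·(Σα)² = (3/2)·13² = 253.5.
Deadweight loss = W^SO − W^NE = 114.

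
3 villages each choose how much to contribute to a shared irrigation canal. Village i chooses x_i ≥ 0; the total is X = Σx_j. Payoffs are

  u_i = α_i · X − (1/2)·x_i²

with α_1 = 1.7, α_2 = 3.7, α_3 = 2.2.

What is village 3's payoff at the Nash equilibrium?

Village i's FOC: ∂u_i/∂x_i = α_i − x_i = 0, so x_i* = α_i.
NE contributions = (1.7, 3.7, 2.2); X = 7.6.
u_3 = α_3·X − ½·(x_3)² = 2.2·7.6 − ½·2.2² = 14.3.

14.3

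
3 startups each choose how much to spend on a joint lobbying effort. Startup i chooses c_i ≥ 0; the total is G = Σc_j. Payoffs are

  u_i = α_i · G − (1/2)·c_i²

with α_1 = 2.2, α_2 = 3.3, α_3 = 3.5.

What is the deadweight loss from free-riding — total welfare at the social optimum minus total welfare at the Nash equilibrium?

Startup i's FOC: ∂u_i/∂c_i = α_i − c_i = 0, so c_i* = α_i.
NE contributions = (2.2, 3.3, 3.5); G = 9.
W^NE = (Σα)·G − ½Σα_i² = 9² − ½·27.98 = 67.01.
Planner sets c_i = Σα_j = 9 for every i, so G^SO = 3·9 = 27.
W^SO = (Σα)·G^SO − ½·3·(Σα)² = (3/2)·9² = 121.5.
Deadweight loss = W^SO − W^NE = 54.49.

54.49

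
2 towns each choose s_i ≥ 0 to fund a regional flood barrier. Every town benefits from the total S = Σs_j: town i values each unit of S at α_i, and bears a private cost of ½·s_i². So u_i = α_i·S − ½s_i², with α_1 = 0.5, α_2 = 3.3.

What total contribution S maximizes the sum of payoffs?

7.6

Planner FOC: ∂(Σu_j)/∂s_i = (Σα_j) − s_i = 0, so s_i^SO = Σα_j = 3.8 for every i; S^SO = 7.6.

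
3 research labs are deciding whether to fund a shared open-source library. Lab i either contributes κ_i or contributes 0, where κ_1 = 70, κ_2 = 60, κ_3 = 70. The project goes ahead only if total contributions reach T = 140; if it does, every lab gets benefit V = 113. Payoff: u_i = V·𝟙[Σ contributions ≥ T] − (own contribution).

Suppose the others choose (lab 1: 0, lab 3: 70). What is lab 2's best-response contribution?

0

Others' total = 70. Even contributing 60 gives 130 < 140: no benefit either way.
Best response: 0.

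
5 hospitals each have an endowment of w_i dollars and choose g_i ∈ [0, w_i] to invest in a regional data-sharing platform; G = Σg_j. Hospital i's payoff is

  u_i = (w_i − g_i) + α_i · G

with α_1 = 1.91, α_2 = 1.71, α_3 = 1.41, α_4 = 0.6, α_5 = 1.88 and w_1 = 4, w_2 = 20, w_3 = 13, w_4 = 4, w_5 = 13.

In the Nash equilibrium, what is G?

∂u_i/∂g_i = α_i − 1, so hospital i contributes w_i if α_i > 1, else 0.
α_i > 1 for i ∈ {1, 2, 3, 5}; NE contributions (4, 20, 13, 0, 13), G = 50.

50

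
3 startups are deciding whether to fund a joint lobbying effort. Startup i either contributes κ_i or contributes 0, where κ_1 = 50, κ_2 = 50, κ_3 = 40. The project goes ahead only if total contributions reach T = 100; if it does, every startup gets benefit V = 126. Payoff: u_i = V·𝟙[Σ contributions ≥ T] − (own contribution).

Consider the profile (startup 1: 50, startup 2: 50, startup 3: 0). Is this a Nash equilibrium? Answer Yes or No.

Yes

Total = 100 ≥ 100: provided.
Startup 1 (pledges 50, payoff 76): dropping to 0 → total 50, payoff 0. No gain.
Startup 2 (pledges 50, payoff 76): dropping to 0 → total 50, payoff 0. No gain.
Startup 3 (pledges 0, payoff 126): pledging 40 → total 140, payoff 86. No gain.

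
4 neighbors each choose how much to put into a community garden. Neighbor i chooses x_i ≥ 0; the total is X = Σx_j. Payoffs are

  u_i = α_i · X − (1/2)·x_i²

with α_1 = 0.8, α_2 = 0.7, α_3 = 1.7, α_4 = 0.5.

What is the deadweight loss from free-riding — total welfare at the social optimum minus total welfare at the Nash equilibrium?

15.825

Neighbor i's FOC: ∂u_i/∂x_i = α_i − x_i = 0, so x_i* = α_i.
NE contributions = (0.8, 0.7, 1.7, 0.5); X = 3.7.
W^NE = (Σα)·X − ½Σα_i² = 3.7² − ½·4.27 = 11.555.
Planner sets x_i = Σα_j = 3.7 for every i, so X^SO = 4·3.7 = 14.8.
W^SO = (Σα)·X^SO − ½·4·(Σα)² = (4/2)·3.7² = 27.38.
Deadweight loss = W^SO − W^NE = 15.825.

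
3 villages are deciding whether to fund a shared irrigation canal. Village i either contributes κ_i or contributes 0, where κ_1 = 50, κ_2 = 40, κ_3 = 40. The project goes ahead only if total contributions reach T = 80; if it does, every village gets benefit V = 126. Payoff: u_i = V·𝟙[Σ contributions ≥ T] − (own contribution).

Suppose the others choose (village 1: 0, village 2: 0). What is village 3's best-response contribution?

0

Others' total = 0. Even contributing 40 gives 40 < 80: no benefit either way.
Best response: 0.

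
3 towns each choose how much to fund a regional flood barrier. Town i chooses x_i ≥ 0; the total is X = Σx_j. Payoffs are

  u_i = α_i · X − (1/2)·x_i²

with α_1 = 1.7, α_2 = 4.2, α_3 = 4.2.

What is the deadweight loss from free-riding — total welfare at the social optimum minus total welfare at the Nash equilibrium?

Town i's FOC: ∂u_i/∂x_i = α_i − x_i = 0, so x_i* = α_i.
NE contributions = (1.7, 4.2, 4.2); X = 10.1.
W^NE = (Σα)·X − ½Σα_i² = 10.1² − ½·38.17 = 82.925.
Planner sets x_i = Σα_j = 10.1 for every i, so X^SO = 3·10.1 = 30.3.
W^SO = (Σα)·X^SO − ½·3·(Σα)² = (3/2)·10.1² = 153.015.
Deadweight loss = W^SO − W^NE = 70.09.

70.09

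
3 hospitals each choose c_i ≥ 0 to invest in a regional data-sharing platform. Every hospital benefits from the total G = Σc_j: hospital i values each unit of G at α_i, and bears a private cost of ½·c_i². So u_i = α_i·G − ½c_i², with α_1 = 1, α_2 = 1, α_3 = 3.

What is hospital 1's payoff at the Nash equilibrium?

4.5

Hospital i's FOC: ∂u_i/∂c_i = α_i − c_i = 0, so c_i* = α_i.
NE contributions = (1, 1, 3); G = 5.
u_1 = α_1·G − ½·(c_1)² = 1·5 − ½·1² = 4.5.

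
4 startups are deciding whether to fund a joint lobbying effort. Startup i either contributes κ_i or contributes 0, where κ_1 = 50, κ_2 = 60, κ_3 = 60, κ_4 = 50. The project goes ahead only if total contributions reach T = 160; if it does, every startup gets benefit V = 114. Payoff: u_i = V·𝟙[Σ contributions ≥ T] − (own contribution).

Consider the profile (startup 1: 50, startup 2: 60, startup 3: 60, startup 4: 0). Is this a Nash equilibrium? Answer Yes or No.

Yes

Total = 170 ≥ 160: provided.
Startup 1 (pledges 50, payoff 64): dropping to 0 → total 120, payoff 0. No gain.
Startup 2 (pledges 60, payoff 54): dropping to 0 → total 110, payoff 0. No gain.
Startup 3 (pledges 60, payoff 54): dropping to 0 → total 110, payoff 0. No gain.
Startup 4 (pledges 0, payoff 114): pledging 50 → total 220, payoff 64. No gain.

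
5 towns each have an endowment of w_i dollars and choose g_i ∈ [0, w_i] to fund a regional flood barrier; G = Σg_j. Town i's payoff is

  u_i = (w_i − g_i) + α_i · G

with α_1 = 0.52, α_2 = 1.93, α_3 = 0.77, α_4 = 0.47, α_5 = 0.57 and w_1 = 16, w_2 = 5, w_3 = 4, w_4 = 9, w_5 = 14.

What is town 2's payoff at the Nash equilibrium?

∂u_i/∂g_i = α_i − 1, so town i contributes w_i if α_i > 1, else 0.
α_i > 1 for i ∈ {2}; NE contributions (0, 5, 0, 0, 0), G = 5.
u_2 = (5 − 5) + 1.93·5 = 9.65.

9.65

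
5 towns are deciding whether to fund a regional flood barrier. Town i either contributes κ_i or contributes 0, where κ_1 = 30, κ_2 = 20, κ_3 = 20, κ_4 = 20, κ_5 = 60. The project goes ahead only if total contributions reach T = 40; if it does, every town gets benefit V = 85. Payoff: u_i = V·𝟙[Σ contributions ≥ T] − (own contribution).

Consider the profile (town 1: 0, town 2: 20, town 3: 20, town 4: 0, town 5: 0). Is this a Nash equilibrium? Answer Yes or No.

Total = 40 ≥ 40: provided.
Town 1 (pledges 0, payoff 85): pledging 30 → total 70, payoff 55. No gain.
Town 2 (pledges 20, payoff 65): dropping to 0 → total 20, payoff 0. No gain.
Town 3 (pledges 20, payoff 65): dropping to 0 → total 20, payoff 0. No gain.
Town 4 (pledges 0, payoff 85): pledging 20 → total 60, payoff 65. No gain.
Town 5 (pledges 0, payoff 85): pledging 60 → total 100, payoff 25. No gain.

Yes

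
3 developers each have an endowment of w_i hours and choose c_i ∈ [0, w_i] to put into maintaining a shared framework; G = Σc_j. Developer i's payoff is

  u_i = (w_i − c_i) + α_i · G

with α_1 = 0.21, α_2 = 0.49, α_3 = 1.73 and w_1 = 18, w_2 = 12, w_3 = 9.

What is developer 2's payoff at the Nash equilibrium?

∂u_i/∂c_i = α_i − 1, so developer i contributes w_i if α_i > 1, else 0.
α_i > 1 for i ∈ {3}; NE contributions (0, 0, 9), G = 9.
u_2 = (12 − 0) + 0.49·9 = 16.41.

16.41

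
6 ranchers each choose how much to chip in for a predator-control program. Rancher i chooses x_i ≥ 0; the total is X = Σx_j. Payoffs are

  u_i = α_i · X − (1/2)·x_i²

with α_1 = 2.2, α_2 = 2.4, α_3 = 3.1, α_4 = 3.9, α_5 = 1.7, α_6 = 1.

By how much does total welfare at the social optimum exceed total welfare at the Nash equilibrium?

428.635

Rancher i's FOC: ∂u_i/∂x_i = α_i − x_i = 0, so x_i* = α_i.
NE contributions = (2.2, 2.4, 3.1, 3.9, 1.7, 1); X = 14.3.
W^NE = (Σα)·X − ½Σα_i² = 14.3² − ½·39.31 = 184.835.
Planner sets x_i = Σα_j = 14.3 for every i, so X^SO = 6·14.3 = 85.8.
W^SO = (Σα)·X^SO − ½·6·(Σα)² = (6/2)·14.3² = 613.47.
Deadweight loss = W^SO − W^NE = 428.635.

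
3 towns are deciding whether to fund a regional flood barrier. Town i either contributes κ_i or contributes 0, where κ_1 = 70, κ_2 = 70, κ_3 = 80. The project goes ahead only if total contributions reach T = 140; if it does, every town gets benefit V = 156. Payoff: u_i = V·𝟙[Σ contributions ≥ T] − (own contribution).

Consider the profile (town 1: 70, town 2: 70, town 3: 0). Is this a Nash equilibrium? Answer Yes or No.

Total = 140 ≥ 140: provided.
Town 1 (pledges 70, payoff 86): dropping to 0 → total 70, payoff 0. No gain.
Town 2 (pledges 70, payoff 86): dropping to 0 → total 70, payoff 0. No gain.
Town 3 (pledges 0, payoff 156): pledging 80 → total 220, payoff 76. No gain.

Yes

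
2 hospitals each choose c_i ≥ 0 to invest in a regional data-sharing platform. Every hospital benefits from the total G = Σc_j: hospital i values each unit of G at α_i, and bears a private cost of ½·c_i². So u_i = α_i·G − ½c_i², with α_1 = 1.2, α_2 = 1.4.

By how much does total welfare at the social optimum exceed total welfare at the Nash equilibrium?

1.7

Hospital i's FOC: ∂u_i/∂c_i = α_i − c_i = 0, so c_i* = α_i.
NE contributions = (1.2, 1.4); G = 2.6.
W^NE = (Σα)·G − ½Σα_i² = 2.6² − ½·3.4 = 5.06.
Planner sets c_i = Σα_j = 2.6 for every i, so G^SO = 2·2.6 = 5.2.
W^SO = (Σα)·G^SO − ½·2·(Σα)² = (2/2)·2.6² = 6.76.
Deadweight loss = W^SO − W^NE = 1.7.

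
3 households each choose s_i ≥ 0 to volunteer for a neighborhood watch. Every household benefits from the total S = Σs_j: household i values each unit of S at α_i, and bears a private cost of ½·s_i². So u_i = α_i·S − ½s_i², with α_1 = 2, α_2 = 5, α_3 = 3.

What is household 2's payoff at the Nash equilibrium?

37.5

Household i's FOC: ∂u_i/∂s_i = α_i − s_i = 0, so s_i* = α_i.
NE contributions = (2, 5, 3); S = 10.
u_2 = α_2·S − ½·(s_2)² = 5·10 − ½·5² = 37.5.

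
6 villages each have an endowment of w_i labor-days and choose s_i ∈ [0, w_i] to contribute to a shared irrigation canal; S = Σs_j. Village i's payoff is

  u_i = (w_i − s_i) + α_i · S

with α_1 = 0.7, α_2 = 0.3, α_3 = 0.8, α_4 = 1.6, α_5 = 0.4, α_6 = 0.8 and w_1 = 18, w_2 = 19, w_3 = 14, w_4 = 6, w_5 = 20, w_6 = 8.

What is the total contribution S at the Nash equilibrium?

6

∂u_i/∂s_i = α_i − 1, so village i contributes w_i if α_i > 1, else 0.
α_i > 1 for i ∈ {4}; NE contributions (0, 0, 0, 6, 0, 0), S = 6.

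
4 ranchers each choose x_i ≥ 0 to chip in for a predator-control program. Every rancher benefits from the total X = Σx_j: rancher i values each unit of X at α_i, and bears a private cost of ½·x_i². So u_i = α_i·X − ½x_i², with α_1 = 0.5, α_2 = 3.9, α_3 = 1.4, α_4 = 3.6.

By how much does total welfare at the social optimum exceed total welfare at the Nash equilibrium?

Rancher i's FOC: ∂u_i/∂x_i = α_i − x_i = 0, so x_i* = α_i.
NE contributions = (0.5, 3.9, 1.4, 3.6); X = 9.4.
W^NE = (Σα)·X − ½Σα_i² = 9.4² − ½·30.38 = 73.17.
Planner sets x_i = Σα_j = 9.4 for every i, so X^SO = 4·9.4 = 37.6.
W^SO = (Σα)·X^SO − ½·4·(Σα)² = (4/2)·9.4² = 176.72.
Deadweight loss = W^SO − W^NE = 103.55.

103.55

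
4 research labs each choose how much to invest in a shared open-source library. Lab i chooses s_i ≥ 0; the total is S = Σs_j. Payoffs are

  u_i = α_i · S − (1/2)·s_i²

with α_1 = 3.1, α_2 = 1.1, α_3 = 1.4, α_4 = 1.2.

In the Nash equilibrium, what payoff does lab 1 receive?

Lab i's FOC: ∂u_i/∂s_i = α_i − s_i = 0, so s_i* = α_i.
NE contributions = (3.1, 1.1, 1.4, 1.2); S = 6.8.
u_1 = α_1·S − ½·(s_1)² = 3.1·6.8 − ½·3.1² = 16.275.

16.275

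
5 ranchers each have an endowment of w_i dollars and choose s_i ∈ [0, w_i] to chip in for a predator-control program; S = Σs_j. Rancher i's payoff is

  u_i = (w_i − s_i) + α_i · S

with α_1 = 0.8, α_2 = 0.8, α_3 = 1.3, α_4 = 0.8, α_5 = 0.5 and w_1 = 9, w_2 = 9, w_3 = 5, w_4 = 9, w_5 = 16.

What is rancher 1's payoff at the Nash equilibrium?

∂u_i/∂s_i = α_i − 1, so rancher i contributes w_i if α_i > 1, else 0.
α_i > 1 for i ∈ {3}; NE contributions (0, 0, 5, 0, 0), S = 5.
u_1 = (9 − 0) + 0.8·5 = 13.

13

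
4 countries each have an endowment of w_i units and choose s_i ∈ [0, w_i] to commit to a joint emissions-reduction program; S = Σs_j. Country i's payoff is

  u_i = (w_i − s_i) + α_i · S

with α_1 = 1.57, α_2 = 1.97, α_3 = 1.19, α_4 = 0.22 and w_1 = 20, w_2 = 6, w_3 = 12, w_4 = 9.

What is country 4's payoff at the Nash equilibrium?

17.36

∂u_i/∂s_i = α_i − 1, so country i contributes w_i if α_i > 1, else 0.
α_i > 1 for i ∈ {1, 2, 3}; NE contributions (20, 6, 12, 0), S = 38.
u_4 = (9 − 0) + 0.22·38 = 17.36.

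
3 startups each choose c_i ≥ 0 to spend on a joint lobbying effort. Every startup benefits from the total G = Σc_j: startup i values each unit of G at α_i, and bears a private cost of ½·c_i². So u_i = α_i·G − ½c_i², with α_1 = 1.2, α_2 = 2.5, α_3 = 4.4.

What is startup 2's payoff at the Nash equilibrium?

Startup i's FOC: ∂u_i/∂c_i = α_i − c_i = 0, so c_i* = α_i.
NE contributions = (1.2, 2.5, 4.4); G = 8.1.
u_2 = α_2·G − ½·(c_2)² = 2.5·8.1 − ½·2.5² = 17.125.

17.125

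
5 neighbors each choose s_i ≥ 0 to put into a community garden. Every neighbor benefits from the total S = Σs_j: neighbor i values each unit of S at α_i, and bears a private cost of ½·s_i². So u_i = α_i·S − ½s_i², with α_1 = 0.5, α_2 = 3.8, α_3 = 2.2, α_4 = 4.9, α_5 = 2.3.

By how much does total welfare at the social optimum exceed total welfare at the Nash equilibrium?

305.95

Neighbor i's FOC: ∂u_i/∂s_i = α_i − s_i = 0, so s_i* = α_i.
NE contributions = (0.5, 3.8, 2.2, 4.9, 2.3); S = 13.7.
W^NE = (Σα)·S − ½Σα_i² = 13.7² − ½·48.83 = 163.275.
Planner sets s_i = Σα_j = 13.7 for every i, so S^SO = 5·13.7 = 68.5.
W^SO = (Σα)·S^SO − ½·5·(Σα)² = (5/2)·13.7² = 469.225.
Deadweight loss = W^SO − W^NE = 305.95.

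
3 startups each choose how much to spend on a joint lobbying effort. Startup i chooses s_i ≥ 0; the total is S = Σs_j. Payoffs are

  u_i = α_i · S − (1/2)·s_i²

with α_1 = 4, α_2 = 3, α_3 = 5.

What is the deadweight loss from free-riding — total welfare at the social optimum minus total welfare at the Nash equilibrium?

Startup i's FOC: ∂u_i/∂s_i = α_i − s_i = 0, so s_i* = α_i.
NE contributions = (4, 3, 5); S = 12.
W^NE = (Σα)·S − ½Σα_i² = 12² − ½·50 = 119.
Planner sets s_i = Σα_j = 12 for every i, so S^SO = 3·12 = 36.
W^SO = (Σα)·S^SO − ½·3·(Σα)² = (3/2)·12² = 216.
Deadweight loss = W^SO − W^NE = 97.

97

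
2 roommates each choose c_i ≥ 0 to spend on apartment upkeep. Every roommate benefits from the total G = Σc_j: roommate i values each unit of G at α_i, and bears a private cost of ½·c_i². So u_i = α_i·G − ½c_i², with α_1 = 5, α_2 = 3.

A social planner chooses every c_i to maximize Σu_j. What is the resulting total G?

Planner FOC: ∂(Σu_j)/∂c_i = (Σα_j) − c_i = 0, so c_i^SO = Σα_j = 8 for every i; G^SO = 16.

16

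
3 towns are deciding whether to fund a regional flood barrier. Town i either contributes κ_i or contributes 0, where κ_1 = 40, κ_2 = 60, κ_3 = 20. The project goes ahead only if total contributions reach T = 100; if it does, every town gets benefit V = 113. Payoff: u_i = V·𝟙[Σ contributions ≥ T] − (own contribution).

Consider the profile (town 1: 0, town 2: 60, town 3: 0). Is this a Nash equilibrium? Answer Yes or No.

Total = 60 < 100: not provided.
Town 1 (pledges 0, payoff 0): pledging 40 → total 100, payoff 73. Profitable deviation.

No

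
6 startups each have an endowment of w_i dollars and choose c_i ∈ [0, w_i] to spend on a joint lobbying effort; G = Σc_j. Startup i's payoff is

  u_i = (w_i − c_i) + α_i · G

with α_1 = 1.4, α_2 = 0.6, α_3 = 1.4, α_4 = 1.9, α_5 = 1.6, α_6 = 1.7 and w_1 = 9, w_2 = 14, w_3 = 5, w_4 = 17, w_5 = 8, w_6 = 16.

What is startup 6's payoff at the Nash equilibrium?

93.5

∂u_i/∂c_i = α_i − 1, so startup i contributes w_i if α_i > 1, else 0.
α_i > 1 for i ∈ {1, 3, 4, 5, 6}; NE contributions (9, 0, 5, 17, 8, 16), G = 55.
u_6 = (16 − 16) + 1.7·55 = 93.5.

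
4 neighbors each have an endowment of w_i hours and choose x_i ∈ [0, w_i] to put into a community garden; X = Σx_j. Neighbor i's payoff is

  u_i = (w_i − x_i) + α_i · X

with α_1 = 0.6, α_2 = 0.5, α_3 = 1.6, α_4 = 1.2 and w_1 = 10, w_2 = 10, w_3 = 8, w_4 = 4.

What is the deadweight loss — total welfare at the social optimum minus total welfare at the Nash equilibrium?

∂u_i/∂x_i = α_i − 1, so neighbor i contributes w_i if α_i > 1, else 0.
α_i > 1 for i ∈ {3, 4}; NE contributions (0, 0, 8, 4), X = 12.
W^NE = Σw_i − X^NE + (Σα_i)·X^NE = 32 + 2.9·12 = 66.8.
Planner: ∂(Σu_j)/∂x_i = Σα_j − 1 = 2.9 > 0, so everyone contributes w_i; X^SO = 32, W^SO = 32 + 2.9·32 = 124.8.
Deadweight loss = 58.

58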